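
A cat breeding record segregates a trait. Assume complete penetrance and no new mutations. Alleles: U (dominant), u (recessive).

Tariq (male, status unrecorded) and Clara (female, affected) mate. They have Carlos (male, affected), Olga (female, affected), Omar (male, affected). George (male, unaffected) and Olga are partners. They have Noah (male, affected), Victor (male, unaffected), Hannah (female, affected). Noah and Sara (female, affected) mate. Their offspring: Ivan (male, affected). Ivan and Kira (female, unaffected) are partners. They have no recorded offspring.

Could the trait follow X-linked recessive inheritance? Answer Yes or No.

Under X-linked recessive, Victor (unaffected, male) cannot arise from George (unaffected) × Olga (affected).

No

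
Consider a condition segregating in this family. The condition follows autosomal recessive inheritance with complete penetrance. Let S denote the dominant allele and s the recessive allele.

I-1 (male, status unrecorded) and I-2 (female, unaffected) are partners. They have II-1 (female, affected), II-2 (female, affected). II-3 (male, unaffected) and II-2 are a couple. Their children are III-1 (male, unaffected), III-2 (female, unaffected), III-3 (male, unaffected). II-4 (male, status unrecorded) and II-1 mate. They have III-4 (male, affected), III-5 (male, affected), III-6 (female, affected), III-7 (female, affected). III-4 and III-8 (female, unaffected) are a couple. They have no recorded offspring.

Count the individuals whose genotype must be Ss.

4

Obligate heterozygotes: I-2 is unaffected so carries S and passed s to II-1 (ss), so I-2 is Ss; III-1 is unaffected so carries S and received s from II-2 (ss), so III-1 is Ss; III-2 is unaffected so carries S and received s from II-2 (ss), so III-2 is Ss; III-3 is unaffected so carries S and received s from II-2 (ss), so III-3 is Ss.
Every other individual is either homozygous by phenotype or has at least one consistent homozygous assignment, so the count is 4.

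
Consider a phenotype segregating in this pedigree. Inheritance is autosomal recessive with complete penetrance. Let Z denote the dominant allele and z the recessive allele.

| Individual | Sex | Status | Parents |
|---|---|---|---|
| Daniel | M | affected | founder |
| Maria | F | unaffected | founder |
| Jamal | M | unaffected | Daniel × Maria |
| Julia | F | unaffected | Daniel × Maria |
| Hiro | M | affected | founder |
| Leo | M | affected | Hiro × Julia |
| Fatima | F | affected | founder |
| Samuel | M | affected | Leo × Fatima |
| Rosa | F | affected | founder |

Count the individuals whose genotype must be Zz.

Obligate heterozygotes: Jamal is unaffected so carries Z and received z from Daniel (zz), so Jamal is Zz; Julia is unaffected so carries Z and received z from Daniel (zz), so Julia is Zz.
Every other individual is either homozygous by phenotype or has at least one consistent homozygous assignment, so the count is 2.

2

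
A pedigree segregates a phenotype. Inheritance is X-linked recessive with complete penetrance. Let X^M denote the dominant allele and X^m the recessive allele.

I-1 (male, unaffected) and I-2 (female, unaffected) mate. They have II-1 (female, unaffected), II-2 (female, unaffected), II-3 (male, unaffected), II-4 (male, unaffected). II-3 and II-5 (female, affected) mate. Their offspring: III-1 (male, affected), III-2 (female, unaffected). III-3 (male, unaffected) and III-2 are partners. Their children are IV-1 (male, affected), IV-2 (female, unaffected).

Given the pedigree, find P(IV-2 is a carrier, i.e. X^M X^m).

III-3 is unaffected, so III-3 is X^M Y.
III-2 is unaffected so carries M and received m from II-5 (X^m X^m), so III-2 is X^M X^m.
Their cross gives offspring ratios 1/2 X^M X^M : 1/2 X^M X^m. Conditioning on IV-2 being unaffected, P(X^M X^m) = 1/2 / 1 = 1/2.

1/2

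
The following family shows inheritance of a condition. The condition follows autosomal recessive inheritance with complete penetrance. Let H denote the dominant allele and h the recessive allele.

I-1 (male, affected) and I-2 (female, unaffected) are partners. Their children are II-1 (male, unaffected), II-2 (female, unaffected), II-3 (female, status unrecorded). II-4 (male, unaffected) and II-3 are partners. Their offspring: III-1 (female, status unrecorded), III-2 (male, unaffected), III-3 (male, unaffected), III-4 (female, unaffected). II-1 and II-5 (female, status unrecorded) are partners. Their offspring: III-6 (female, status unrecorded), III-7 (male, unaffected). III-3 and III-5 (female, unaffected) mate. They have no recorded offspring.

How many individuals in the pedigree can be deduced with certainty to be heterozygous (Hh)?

2

Obligate heterozygotes: II-1 is unaffected so carries H and received h from I-1 (hh), so II-1 is Hh; II-2 is unaffected so carries H and received h from I-1 (hh), so II-2 is Hh.
Every other individual is either homozygous by phenotype or has at least one consistent homozygous assignment, so the count is 2.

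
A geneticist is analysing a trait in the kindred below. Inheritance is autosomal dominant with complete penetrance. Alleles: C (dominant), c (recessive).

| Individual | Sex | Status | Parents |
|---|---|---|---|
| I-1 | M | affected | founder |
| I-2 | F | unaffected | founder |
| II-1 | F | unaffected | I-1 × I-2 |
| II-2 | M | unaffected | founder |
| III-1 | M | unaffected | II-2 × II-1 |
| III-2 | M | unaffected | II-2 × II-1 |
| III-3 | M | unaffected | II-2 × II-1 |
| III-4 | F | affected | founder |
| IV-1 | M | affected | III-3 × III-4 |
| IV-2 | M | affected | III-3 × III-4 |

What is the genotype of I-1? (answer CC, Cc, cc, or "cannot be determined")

Cc

From phenotype alone, I-1 is CC or Cc.
I-1 is affected so carries C and passed c to II-1 (cc), so I-1 is Cc.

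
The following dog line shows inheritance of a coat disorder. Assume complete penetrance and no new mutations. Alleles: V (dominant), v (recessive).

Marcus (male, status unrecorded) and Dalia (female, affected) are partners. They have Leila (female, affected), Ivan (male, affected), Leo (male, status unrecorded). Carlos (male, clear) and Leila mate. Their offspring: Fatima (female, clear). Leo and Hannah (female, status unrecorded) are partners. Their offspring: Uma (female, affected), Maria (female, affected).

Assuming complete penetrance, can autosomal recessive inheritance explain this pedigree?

Yes

A consistent assignment under autosomal recessive exists: Marcus Vv, Dalia vv, Leila vv, Ivan vv, Leo Vv, Carlos VV, Hannah Vv, Fatima Vv, Uma vv, Maria vv.
In this assignment every recorded phenotype matches its genotype and every non-founder's genotype is obtainable from its parents' genotypes, so the pedigree is consistent.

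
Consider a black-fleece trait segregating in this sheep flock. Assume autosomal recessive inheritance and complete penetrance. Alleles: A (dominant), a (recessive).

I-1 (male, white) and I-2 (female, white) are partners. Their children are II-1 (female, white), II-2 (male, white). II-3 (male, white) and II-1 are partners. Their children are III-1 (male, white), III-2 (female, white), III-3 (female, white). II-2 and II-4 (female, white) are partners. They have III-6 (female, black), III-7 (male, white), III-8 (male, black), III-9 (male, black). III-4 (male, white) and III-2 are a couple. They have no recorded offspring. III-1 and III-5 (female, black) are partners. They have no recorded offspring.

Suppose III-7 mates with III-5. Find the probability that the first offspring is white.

2/3

II-2 is white so carries A and passed a to III-6 (aa), so II-2 is Aa.
II-4 is white so carries A and passed a to III-6 (aa), so II-4 is Aa.
III-7 is a white offspring of II-2 (Aa) × II-4 (Aa), whose cross gives 1/4 AA : 1/2 Aa : 1/4 aa; conditioning on being white, III-7 is AA with probability 1/3, Aa with probability 2/3.
III-5 is black, so III-5 is aa.
Summing over parental genotype combinations, P(offspring is white) = 1/3·1 + 2/3·1/2 = 2/3.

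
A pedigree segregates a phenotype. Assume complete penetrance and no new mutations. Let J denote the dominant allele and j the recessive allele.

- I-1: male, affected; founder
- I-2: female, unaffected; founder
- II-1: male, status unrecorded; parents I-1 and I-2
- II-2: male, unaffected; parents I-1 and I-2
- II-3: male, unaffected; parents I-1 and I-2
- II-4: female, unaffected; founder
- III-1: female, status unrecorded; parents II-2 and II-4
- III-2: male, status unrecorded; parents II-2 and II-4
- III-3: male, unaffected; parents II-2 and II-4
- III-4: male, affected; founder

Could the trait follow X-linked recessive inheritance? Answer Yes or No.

A consistent assignment under X-linked recessive exists: I-1 X^j Y, I-2 X^J X^J, II-1 X^J Y, II-2 X^J Y, II-3 X^J Y, II-4 X^J X^J, III-1 X^J X^J, III-2 X^J Y, III-3 X^J Y, III-4 X^j Y.
In this assignment every recorded phenotype matches its genotype and every non-founder's genotype is obtainable from its parents' genotypes, so the pedigree is consistent.

Yes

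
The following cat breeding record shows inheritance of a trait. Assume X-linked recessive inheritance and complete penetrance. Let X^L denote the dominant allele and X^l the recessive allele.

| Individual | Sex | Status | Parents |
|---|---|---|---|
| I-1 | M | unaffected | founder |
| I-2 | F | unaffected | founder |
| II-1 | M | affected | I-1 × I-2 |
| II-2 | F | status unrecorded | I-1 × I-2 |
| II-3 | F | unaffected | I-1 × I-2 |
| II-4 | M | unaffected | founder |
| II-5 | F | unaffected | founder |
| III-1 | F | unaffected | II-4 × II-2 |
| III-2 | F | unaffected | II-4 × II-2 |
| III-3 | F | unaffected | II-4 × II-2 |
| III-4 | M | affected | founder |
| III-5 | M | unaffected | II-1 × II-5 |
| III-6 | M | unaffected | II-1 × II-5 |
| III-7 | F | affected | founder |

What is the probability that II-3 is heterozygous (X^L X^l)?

1/2

I-1 is unaffected, so I-1 is X^L Y.
I-2 is unaffected so carries L and passed l to II-1 (X^l Y), so I-2 is X^L X^l.
Their cross gives offspring ratios 1/2 X^L X^L : 1/2 X^L X^l. Conditioning on II-3 being unaffected, P(X^L X^l) = 1/2 / 1 = 1/2.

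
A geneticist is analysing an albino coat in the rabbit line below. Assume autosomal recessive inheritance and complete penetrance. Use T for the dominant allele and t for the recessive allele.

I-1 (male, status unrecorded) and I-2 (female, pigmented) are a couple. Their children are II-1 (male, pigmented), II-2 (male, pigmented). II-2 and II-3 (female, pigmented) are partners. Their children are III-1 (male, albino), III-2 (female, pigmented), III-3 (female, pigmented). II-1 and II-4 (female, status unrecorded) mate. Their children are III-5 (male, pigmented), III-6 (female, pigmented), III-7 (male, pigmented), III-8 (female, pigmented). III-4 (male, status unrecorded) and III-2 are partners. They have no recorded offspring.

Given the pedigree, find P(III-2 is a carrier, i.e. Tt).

II-2 is pigmented so carries T and passed t to III-1 (tt), so II-2 is Tt.
II-3 is pigmented so carries T and passed t to III-1 (tt), so II-3 is Tt.
Their cross gives offspring ratios 1/4 TT : 1/2 Tt : 1/4 tt. Conditioning on III-2 being pigmented, P(Tt) = 1/2 / 3/4 = 2/3.

2/3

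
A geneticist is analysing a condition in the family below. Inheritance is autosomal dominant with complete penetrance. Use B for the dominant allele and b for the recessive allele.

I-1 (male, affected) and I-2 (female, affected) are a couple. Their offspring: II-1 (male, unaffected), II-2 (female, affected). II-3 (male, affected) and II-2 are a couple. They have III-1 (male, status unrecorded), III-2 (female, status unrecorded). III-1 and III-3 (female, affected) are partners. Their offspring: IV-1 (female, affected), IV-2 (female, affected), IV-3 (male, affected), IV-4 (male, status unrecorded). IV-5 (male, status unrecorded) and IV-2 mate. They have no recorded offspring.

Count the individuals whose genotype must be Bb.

2

Obligate heterozygotes: I-1 is affected so carries B and passed b to II-1 (bb), so I-1 is Bb; I-2 is affected so carries B and passed b to II-1 (bb), so I-2 is Bb.
Every other individual is either homozygous by phenotype or has at least one consistent homozygous assignment, so the count is 2.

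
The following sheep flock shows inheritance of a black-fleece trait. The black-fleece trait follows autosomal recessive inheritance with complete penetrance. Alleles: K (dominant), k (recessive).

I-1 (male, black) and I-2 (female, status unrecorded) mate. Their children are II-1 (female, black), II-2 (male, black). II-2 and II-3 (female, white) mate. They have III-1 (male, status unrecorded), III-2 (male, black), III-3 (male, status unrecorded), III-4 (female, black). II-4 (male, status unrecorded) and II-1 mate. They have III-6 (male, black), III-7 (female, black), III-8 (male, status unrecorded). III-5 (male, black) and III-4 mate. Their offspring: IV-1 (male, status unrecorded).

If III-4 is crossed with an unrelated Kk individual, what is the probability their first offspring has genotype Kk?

III-4 is black, so III-4 is kk.
The cross gives 1/2 Kk : 1/2 kk, so P(offspring has genotype Kk) = 1/2.

1/2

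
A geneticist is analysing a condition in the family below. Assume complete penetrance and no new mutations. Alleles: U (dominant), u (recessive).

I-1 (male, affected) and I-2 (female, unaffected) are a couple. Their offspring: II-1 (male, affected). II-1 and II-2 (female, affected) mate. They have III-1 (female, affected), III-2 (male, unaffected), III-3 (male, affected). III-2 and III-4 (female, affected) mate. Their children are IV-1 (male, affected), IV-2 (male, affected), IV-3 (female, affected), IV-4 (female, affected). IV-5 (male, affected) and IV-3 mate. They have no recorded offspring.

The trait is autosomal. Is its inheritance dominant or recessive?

dominant

II-1 and II-2 are both affected yet have an unaffected child III-2. Under a recessive model two affected parents are homozygous and every child would be affected, so the trait cannot be recessive.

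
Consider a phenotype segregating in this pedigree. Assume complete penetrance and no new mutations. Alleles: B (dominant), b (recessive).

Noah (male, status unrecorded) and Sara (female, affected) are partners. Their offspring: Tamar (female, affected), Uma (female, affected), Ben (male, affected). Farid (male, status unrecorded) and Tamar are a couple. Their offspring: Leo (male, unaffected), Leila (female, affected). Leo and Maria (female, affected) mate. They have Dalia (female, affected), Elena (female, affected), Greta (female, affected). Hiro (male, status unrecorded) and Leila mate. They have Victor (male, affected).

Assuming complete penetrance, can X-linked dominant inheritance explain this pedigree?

Yes

A consistent assignment under X-linked dominant exists: Noah X^B Y, Sara X^B X^b, Tamar X^B X^b, Uma X^B X^B, Ben X^B Y, Farid X^B Y, Leo X^b Y, Leila X^B X^B, Maria X^B X^B, Hiro X^B Y, Dalia X^B X^b, Elena X^B X^b, Greta X^B X^b, Victor X^B Y.
In this assignment every recorded phenotype matches its genotype and every non-founder's genotype is obtainable from its parents' genotypes, so the pedigree is consistent.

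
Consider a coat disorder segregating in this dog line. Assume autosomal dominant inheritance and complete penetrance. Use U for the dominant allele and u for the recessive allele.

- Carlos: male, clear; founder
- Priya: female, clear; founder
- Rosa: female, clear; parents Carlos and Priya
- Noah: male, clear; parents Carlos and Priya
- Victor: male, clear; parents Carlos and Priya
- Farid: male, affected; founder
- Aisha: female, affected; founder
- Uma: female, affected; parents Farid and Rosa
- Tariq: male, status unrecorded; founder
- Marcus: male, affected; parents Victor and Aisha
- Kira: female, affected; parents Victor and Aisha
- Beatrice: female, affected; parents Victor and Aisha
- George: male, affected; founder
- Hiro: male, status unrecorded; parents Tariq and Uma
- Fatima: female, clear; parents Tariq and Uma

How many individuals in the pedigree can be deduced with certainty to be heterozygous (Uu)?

4

Obligate heterozygotes: Uma is affected so carries U and received u from Rosa (uu), so Uma is Uu; Marcus is affected so carries U and received u from Victor (uu), so Marcus is Uu; Kira is affected so carries U and received u from Victor (uu), so Kira is Uu; Beatrice is affected so carries U and received u from Victor (uu), so Beatrice is Uu.
Every other individual is either homozygous by phenotype or has at least one consistent homozygous assignment, so the count is 4.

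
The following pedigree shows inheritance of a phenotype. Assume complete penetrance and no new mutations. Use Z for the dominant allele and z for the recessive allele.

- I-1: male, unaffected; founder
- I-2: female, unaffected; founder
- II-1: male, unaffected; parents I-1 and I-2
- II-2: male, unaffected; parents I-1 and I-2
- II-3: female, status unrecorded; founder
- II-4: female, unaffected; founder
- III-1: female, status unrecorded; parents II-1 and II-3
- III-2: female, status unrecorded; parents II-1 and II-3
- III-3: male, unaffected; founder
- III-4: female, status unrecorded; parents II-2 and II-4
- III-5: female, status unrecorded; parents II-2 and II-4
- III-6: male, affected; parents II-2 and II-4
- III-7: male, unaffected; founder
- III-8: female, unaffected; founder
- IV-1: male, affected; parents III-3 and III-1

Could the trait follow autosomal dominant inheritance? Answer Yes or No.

No

Under autosomal dominant, III-6 (affected, male) cannot arise from II-2 (unaffected) × II-4 (unaffected).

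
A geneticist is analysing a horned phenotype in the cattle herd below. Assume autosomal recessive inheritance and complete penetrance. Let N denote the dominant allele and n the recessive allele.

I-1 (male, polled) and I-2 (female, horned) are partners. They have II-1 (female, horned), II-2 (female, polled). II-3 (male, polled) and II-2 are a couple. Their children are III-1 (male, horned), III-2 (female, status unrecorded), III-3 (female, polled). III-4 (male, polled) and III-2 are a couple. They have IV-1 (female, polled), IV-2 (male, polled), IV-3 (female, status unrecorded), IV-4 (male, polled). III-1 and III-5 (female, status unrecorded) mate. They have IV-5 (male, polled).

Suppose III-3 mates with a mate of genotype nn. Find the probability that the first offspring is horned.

1/3

II-3 is polled so carries N and passed n to III-1 (nn), so II-3 is Nn.
II-2 is polled so carries N and received n from I-2 (nn), so II-2 is Nn.
III-3 is a polled offspring of II-3 (Nn) × II-2 (Nn), whose cross gives 1/4 NN : 1/2 Nn : 1/4 nn; conditioning on being polled, III-3 is NN with probability 1/3, Nn with probability 2/3.
Summing over parental genotype combinations, P(offspring is horned) = 2/3·1/2 = 1/3.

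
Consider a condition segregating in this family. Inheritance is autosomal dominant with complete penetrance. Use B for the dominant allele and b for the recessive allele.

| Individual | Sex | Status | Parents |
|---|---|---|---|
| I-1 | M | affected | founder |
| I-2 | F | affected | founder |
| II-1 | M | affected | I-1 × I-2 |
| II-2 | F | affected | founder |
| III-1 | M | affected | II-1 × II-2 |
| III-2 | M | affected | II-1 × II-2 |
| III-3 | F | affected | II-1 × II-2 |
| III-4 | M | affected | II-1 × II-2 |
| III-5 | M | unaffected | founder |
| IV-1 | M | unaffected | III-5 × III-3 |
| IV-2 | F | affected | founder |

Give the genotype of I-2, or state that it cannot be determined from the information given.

I-2's phenotype allows BB or Bb, and no parent or child forces a single allele at both positions; consistent genotype assignments exist with I-2 as BB or Bb.

cannot be determined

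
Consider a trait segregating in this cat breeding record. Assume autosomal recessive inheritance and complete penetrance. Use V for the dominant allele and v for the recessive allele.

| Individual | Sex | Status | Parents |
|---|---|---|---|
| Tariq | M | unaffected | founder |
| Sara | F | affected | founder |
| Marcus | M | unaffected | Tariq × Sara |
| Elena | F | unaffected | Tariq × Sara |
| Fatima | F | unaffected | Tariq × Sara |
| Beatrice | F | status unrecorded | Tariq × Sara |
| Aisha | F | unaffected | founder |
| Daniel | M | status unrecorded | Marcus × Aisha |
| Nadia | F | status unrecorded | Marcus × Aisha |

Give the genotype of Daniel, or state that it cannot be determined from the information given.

cannot be determined

Daniel's phenotype is unrecorded, and no parent or child forces a single allele at both positions; consistent genotype assignments exist with Daniel as VV or Vv or vv.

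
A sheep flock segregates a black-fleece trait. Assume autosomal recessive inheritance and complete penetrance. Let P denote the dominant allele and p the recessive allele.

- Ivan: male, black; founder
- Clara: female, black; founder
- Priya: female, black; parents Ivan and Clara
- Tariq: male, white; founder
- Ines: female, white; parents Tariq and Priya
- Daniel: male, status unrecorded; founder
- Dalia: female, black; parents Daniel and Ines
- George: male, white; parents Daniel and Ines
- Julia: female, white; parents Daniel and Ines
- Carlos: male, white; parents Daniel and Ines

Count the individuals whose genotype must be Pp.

Obligate heterozygotes: Ines is white so carries P and received p from Priya (pp), so Ines is Pp.
Every other individual is either homozygous by phenotype or has at least one consistent homozygous assignment, so the count is 1.

1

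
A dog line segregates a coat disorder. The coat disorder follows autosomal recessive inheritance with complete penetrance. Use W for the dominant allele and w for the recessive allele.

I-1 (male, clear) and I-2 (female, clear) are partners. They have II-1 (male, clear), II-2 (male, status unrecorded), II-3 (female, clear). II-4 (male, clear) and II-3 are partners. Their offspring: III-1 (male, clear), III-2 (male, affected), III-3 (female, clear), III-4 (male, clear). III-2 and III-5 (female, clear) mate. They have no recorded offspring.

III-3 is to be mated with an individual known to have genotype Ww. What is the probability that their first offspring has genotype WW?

1/3

II-4 is clear so carries W and passed w to III-2 (ww), so II-4 is Ww.
II-3 is clear so carries W and passed w to III-2 (ww), so II-3 is Ww.
III-3 is a clear offspring of II-4 (Ww) × II-3 (Ww), whose cross gives 1/4 WW : 1/2 Ww : 1/4 ww; conditioning on being clear, III-3 is WW with probability 1/3, Ww with probability 2/3.
Summing over parental genotype combinations, P(offspring has genotype WW) = 1/3·1/2 + 2/3·1/4 = 1/3.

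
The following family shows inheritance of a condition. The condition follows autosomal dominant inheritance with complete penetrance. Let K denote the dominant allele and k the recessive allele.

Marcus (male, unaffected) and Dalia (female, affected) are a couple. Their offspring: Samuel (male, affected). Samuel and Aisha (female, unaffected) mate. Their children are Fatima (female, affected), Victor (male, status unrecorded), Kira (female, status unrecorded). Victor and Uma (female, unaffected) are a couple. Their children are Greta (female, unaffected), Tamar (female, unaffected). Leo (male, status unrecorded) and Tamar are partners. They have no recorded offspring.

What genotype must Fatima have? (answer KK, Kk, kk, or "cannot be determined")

From phenotype alone, Fatima is KK or Kk.
Fatima is affected so carries K and received k from Aisha (kk), so Fatima is Kk.

Kk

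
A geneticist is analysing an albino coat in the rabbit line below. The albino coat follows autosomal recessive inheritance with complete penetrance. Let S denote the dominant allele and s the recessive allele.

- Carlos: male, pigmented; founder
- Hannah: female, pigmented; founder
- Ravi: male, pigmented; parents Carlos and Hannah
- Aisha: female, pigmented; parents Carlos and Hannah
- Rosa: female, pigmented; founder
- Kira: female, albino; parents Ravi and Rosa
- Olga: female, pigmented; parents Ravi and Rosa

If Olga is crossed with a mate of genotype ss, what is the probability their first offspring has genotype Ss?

Ravi is pigmented so carries S and passed s to Kira (ss), so Ravi is Ss.
Rosa is pigmented so carries S and passed s to Kira (ss), so Rosa is Ss.
Olga is a pigmented offspring of Ravi (Ss) × Rosa (Ss), whose cross gives 1/4 SS : 1/2 Ss : 1/4 ss; conditioning on being pigmented, Olga is SS with probability 1/3, Ss with probability 2/3.
Summing over parental genotype combinations, P(offspring has genotype Ss) = 1/3·1 + 2/3·1/2 = 2/3.

2/3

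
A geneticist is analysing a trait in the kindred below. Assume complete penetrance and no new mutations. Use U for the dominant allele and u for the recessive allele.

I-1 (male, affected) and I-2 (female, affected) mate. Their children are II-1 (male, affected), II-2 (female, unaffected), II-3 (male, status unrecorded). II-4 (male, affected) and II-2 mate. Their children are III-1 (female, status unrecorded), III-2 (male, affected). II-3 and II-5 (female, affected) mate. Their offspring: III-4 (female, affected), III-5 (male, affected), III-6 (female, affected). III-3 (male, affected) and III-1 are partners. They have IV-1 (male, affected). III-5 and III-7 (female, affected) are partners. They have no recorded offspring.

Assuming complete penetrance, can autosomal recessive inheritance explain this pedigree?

No

Under autosomal recessive, II-2 (unaffected, female) cannot arise from I-1 (affected) × I-2 (affected).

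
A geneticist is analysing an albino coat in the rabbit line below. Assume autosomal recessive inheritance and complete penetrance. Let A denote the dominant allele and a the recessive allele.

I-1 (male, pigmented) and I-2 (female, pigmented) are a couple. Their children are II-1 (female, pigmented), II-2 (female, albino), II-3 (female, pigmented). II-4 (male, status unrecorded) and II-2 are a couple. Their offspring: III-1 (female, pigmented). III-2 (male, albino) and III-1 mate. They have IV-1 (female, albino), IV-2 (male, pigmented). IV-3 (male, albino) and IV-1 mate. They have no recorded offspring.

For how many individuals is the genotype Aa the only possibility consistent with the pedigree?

4

Obligate heterozygotes: I-1 is pigmented so carries A and passed a to II-2 (aa), so I-1 is Aa; I-2 is pigmented so carries A and passed a to II-2 (aa), so I-2 is Aa; III-1 is pigmented so carries A and received a from II-2 (aa), so III-1 is Aa; IV-2 is pigmented so carries A and received a from III-2 (aa), so IV-2 is Aa.
Every other individual is either homozygous by phenotype or has at least one consistent homozygous assignment, so the count is 4.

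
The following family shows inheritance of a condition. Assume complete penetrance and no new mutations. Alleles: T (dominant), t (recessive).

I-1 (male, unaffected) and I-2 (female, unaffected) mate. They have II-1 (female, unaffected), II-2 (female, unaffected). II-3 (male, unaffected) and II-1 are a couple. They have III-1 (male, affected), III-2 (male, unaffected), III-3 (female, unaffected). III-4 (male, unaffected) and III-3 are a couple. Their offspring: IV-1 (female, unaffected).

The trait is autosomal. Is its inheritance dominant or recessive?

recessive

II-3 and II-1 are both unaffected yet have an affected child III-1. Under dominance, an affected child requires at least one affected parent, so the trait cannot be dominant.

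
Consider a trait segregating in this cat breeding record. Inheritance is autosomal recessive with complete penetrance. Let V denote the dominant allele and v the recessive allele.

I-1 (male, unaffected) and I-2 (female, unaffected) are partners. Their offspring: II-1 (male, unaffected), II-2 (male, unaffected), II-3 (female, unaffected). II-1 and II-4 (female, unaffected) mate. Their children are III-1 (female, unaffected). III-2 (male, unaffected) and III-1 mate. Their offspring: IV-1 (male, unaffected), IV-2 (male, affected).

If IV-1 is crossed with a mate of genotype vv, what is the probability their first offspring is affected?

III-2 is unaffected so carries V and passed v to IV-2 (vv), so III-2 is Vv.
III-1 is unaffected so carries V and passed v to IV-2 (vv), so III-1 is Vv.
IV-1 is an unaffected offspring of III-2 (Vv) × III-1 (Vv), whose cross gives 1/4 VV : 1/2 Vv : 1/4 vv; conditioning on being unaffected, IV-1 is VV with probability 1/3, Vv with probability 2/3.
Summing over parental genotype combinations, P(offspring is affected) = 2/3·1/2 = 1/3.

1/3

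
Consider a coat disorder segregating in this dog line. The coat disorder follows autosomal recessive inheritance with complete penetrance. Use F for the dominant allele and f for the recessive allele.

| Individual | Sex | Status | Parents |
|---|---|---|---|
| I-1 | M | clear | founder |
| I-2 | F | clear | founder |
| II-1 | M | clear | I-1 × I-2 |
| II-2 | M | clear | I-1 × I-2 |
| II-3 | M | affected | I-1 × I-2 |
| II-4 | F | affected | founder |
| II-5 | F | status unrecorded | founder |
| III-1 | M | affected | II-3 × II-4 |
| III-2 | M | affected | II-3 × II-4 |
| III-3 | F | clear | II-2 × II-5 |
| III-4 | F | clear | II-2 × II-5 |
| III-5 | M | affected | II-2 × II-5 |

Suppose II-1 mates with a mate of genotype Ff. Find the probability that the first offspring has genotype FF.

1/3

I-1 is clear so carries F and passed f to II-3 (ff), so I-1 is Ff.
I-2 is clear so carries F and passed f to II-3 (ff), so I-2 is Ff.
II-1 is a clear offspring of I-1 (Ff) × I-2 (Ff), whose cross gives 1/4 FF : 1/2 Ff : 1/4 ff; conditioning on being clear, II-1 is FF with probability 1/3, Ff with probability 2/3.
Summing over parental genotype combinations, P(offspring has genotype FF) = 1/3·1/2 + 2/3·1/4 = 1/3.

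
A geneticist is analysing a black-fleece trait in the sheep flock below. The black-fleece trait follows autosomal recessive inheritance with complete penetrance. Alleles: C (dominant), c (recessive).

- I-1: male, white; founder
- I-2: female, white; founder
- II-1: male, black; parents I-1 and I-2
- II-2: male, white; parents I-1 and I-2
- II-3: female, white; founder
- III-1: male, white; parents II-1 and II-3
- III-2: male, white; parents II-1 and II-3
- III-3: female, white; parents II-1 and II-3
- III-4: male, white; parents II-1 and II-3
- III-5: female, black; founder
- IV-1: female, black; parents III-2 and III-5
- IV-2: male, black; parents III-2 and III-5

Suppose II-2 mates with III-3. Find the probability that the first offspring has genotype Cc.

I-1 is white so carries C and passed c to II-1 (cc), so I-1 is Cc.
I-2 is white so carries C and passed c to II-1 (cc), so I-2 is Cc.
II-2 is a white offspring of I-1 (Cc) × I-2 (Cc), whose cross gives 1/4 CC : 1/2 Cc : 1/4 cc; conditioning on being white, II-2 is CC with probability 1/3, Cc with probability 2/3.
III-3 is white so carries C and received c from II-1 (cc), so III-3 is Cc.
Summing over parental genotype combinations, P(offspring has genotype Cc) = 1/3·1/2 + 2/3·1/2 = 1/2.

1/2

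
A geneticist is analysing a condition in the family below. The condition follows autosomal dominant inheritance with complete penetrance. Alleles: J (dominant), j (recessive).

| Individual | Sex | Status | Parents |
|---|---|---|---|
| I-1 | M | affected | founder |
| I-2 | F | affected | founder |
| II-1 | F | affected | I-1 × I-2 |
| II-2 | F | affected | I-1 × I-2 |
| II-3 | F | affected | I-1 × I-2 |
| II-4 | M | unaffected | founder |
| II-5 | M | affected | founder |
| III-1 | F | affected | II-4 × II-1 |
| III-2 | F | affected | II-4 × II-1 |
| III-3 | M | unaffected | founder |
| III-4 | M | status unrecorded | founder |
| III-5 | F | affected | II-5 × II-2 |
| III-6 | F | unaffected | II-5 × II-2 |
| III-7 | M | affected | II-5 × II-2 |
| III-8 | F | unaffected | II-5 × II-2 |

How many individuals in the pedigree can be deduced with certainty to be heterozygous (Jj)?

Obligate heterozygotes: II-2 is affected so carries J and passed j to III-6 (jj), so II-2 is Jj; II-5 is affected so carries J and passed j to III-6 (jj), so II-5 is Jj; III-1 is affected so carries J and received j from II-4 (jj), so III-1 is Jj; III-2 is affected so carries J and received j from II-4 (jj), so III-2 is Jj.
Every other individual is either homozygous by phenotype or has at least one consistent homozygous assignment, so the count is 4.

4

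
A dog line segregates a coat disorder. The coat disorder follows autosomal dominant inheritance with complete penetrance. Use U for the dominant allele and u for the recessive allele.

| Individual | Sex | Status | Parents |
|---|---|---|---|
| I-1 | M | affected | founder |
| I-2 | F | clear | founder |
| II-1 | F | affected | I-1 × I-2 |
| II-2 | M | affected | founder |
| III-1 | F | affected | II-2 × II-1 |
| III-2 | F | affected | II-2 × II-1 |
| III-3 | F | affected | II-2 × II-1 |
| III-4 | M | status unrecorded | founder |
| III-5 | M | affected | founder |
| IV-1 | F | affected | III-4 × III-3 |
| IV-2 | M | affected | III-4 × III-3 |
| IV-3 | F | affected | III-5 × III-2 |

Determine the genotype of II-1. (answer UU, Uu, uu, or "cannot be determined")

Uu

From phenotype alone, II-1 is UU or Uu.
II-1 is affected so carries U and received u from I-2 (uu), so II-1 is Uu.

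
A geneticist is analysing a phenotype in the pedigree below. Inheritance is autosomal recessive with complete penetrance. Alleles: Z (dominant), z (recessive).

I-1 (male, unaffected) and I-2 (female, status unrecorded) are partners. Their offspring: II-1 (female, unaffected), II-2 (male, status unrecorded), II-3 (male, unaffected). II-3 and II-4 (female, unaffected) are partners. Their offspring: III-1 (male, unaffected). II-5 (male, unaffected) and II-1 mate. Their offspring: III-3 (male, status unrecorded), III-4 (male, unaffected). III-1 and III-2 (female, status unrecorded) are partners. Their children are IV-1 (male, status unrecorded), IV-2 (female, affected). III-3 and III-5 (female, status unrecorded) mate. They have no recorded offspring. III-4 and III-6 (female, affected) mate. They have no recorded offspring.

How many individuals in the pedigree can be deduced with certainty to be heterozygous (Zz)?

1

Obligate heterozygotes: III-1 is unaffected so carries Z and passed z to IV-2 (zz), so III-1 is Zz.
Every other individual is either homozygous by phenotype or has at least one consistent homozygous assignment, so the count is 1.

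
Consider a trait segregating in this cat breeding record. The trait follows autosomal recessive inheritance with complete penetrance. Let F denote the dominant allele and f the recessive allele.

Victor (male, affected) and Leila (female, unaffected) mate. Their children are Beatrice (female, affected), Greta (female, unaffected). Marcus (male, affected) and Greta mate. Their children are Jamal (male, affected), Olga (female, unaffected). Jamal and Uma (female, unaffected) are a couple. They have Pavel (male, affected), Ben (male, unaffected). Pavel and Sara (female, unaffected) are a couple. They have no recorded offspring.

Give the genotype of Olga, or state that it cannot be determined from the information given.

From phenotype alone, Olga is FF or Ff.
Olga is unaffected so carries F and received f from Marcus (ff), so Olga is Ff.

Ff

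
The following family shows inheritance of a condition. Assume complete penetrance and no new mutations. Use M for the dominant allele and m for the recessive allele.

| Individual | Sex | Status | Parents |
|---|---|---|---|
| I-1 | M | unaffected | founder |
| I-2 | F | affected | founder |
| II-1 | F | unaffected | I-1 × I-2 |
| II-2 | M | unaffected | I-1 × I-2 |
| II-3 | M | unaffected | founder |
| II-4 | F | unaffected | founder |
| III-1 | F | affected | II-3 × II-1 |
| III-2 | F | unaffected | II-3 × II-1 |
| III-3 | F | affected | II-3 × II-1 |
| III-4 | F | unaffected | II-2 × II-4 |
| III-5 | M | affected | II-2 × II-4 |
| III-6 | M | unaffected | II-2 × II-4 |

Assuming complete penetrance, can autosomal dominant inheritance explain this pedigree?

Under autosomal dominant, III-1 (affected, female) cannot arise from II-3 (unaffected) × II-1 (unaffected).

No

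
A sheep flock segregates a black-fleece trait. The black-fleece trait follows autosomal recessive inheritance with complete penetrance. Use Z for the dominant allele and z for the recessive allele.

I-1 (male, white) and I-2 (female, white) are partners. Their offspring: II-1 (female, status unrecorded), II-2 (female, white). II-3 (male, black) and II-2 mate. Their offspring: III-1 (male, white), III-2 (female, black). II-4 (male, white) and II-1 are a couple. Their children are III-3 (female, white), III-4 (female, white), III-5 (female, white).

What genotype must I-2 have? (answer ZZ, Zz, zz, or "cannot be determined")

cannot be determined

I-2's phenotype allows ZZ or Zz, and no parent or child forces a single allele at both positions; consistent genotype assignments exist with I-2 as ZZ or Zz.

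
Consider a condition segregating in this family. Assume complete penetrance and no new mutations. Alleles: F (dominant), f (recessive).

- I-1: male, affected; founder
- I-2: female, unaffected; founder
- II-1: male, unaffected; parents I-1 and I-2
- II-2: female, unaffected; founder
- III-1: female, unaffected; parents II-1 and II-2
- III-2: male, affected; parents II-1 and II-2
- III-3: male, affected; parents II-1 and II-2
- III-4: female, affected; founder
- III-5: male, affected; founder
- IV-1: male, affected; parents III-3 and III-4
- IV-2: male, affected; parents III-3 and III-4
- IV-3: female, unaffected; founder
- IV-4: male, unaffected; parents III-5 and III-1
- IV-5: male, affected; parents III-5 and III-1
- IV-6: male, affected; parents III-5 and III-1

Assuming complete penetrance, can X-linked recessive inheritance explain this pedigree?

Yes

A consistent assignment under X-linked recessive exists: I-1 X^f Y, I-2 X^F X^F, II-1 X^F Y, II-2 X^F X^f, III-1 X^F X^f, III-2 X^f Y, III-3 X^f Y, III-4 X^f X^f, III-5 X^f Y, IV-1 X^f Y, IV-2 X^f Y, IV-3 X^F X^F, IV-4 X^F Y, IV-5 X^f Y, IV-6 X^f Y.
In this assignment every recorded phenotype matches its genotype and every non-founder's genotype is obtainable from its parents' genotypes, so the pedigree is consistent.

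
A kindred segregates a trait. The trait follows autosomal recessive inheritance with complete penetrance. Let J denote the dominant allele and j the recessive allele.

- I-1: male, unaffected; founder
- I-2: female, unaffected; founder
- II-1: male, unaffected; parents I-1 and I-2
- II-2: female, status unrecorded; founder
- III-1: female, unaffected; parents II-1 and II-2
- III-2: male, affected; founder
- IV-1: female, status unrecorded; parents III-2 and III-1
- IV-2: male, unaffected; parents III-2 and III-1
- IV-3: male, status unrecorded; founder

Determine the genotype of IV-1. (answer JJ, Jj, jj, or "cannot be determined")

cannot be determined

IV-1's phenotype is unrecorded, and no parent or child forces a single allele at both positions; consistent genotype assignments exist with IV-1 as Jj or jj.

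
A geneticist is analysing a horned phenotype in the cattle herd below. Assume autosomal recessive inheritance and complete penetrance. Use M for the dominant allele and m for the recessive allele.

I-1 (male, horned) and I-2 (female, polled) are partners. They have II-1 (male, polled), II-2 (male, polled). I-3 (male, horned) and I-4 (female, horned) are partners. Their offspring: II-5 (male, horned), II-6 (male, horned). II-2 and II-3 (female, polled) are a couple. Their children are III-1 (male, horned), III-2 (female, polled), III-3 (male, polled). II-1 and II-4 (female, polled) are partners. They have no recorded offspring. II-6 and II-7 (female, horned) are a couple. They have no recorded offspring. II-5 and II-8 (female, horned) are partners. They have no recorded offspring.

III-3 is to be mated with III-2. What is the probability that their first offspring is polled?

II-2 is polled so carries M and received m from I-1 (mm), so II-2 is Mm.
II-3 is polled so carries M and passed m to III-1 (mm), so II-3 is Mm.
III-3 is a polled offspring of II-2 (Mm) × II-3 (Mm), whose cross gives 1/4 MM : 1/2 Mm : 1/4 mm; conditioning on being polled, III-3 is MM with probability 1/3, Mm with probability 2/3.
III-2 is a polled offspring of II-2 (Mm) × II-3 (Mm), whose cross gives 1/4 MM : 1/2 Mm : 1/4 mm; conditioning on being polled, III-2 is MM with probability 1/3, Mm with probability 2/3.
Summing over parental genotype combinations, P(offspring is polled) = 1/9·1 + 2/9·1 + 2/9·1 + 4/9·3/4 = 8/9.

8/9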